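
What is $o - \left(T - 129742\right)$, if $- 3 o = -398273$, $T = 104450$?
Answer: $\frac{474149}{3} \approx 1.5805 \cdot 10^{5}$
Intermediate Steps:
$o = \frac{398273}{3}$ ($o = \left(- \frac{1}{3}\right) \left(-398273\right) = \frac{398273}{3} \approx 1.3276 \cdot 10^{5}$)
$o - \left(T - 129742\right) = \frac{398273}{3} - \left(104450 - 129742\right) = \frac{398273}{3} - -25292 = \frac{398273}{3} + 25292 = \frac{474149}{3}$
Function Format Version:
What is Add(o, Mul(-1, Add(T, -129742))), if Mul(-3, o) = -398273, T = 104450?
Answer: Rational(474149, 3) ≈ 1.5805e+5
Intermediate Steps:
o = Rational(398273, 3) (o = Mul(Rational(-1, 3), -398273) = Rational(398273, 3) ≈ 1.3276e+5)
Add(o, Mul(-1, Add(T, -129742))) = Add(Rational(398273, 3), Mul(-1, Add(104450, -129742))) = Add(Rational(398273, 3), Mul(-1, -25292)) = Add(Rational(398273, 3), 25292) = Rational(474149, 3)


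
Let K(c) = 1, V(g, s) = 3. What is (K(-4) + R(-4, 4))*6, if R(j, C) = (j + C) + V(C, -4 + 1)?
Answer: 24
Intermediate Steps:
R(j, C) = 3 + C + j (R(j, C) = (j + C) + 3 = (C + j) + 3 = 3 + C + j)
(K(-4) + R(-4, 4))*6 = (1 + (3 + 4 - 4))*6 = (1 + 3)*6 = 4*6 = 24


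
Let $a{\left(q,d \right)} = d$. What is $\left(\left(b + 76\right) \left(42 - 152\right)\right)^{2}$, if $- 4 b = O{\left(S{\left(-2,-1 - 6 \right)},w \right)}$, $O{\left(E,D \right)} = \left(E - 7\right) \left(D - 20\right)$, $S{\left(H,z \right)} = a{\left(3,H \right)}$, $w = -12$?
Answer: $193600$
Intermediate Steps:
$S{\left(H,z \right)} = H$
$O{\left(E,D \right)} = \left(-20 + D\right) \left(-7 + E\right)$ ($O{\left(E,D \right)} = \left(-7 + E\right) \left(-20 + D\right) = \left(-20 + D\right) \left(-7 + E\right)$)
$b = -72$ ($b = - \frac{140 - -40 - -84 - -24}{4} = - \frac{140 + 40 + 84 + 24}{4} = \left(- \frac{1}{4}\right) 288 = -72$)
$\left(\left(b + 76\right) \left(42 - 152\right)\right)^{2} = \left(\left(-72 + 76\right) \left(42 - 152\right)\right)^{2} = \left(4 \left(-110\right)\right)^{2} = \left(-440\right)^{2} = 193600$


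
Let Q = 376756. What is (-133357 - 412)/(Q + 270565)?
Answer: -133769/647321 ≈ -0.20665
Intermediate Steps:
(-133357 - 412)/(Q + 270565) = (-133357 - 412)/(376756 + 270565) = -133769/647321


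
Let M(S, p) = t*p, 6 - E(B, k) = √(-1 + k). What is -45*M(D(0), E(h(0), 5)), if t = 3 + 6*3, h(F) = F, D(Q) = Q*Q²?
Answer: -3780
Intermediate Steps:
D(Q) = Q³
t = 21 (t = 3 + 18 = 21)
E(B, k) = 6 - √(-1 + k)
M(S, p) = 21*p
-45*M(D(0), E(h(0), 5)) = -945*(6 - √(-1 + 5)) = -945*(6 - √4) = -945*(6 - 1*2) = -945*(6 - 2) = -945*4 = -45*84 = -3780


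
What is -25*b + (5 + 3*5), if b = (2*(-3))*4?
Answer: 620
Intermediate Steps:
b = -24 (b = -6*4 = -24)
-25*b + (5 + 3*5) = -25*(-24) + (5 + 3*5) = 600 + (5 + 15) = 600 + 20 = 620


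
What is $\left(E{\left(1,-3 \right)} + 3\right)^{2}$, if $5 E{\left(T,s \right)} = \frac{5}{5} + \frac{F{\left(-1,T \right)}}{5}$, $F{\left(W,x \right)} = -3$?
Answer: $\frac{5929}{625} \approx 9.4864$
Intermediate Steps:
$E{\left(T,s \right)} = \frac{2}{25}$ ($E{\left(T,s \right)} = \frac{\frac{5}{5} - \frac{3}{5}}{5} = \frac{5 \cdot \frac{1}{5} - \frac{3}{5}}{5} = \frac{1 - \frac{3}{5}}{5} = \frac{1}{5} \cdot \frac{2}{5} = \frac{2}{25}$)
$\left(E{\left(1,-3 \right)} + 3\right)^{2} = \left(\frac{2}{25} + 3\right)^{2} = \left(\frac{77}{25}\right)^{2} = \frac{5929}{625}$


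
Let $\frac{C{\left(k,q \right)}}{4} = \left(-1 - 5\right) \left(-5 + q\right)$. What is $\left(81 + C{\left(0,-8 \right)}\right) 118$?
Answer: $46374$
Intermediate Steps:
$C{\left(k,q \right)} = 120 - 24 q$ ($C{\left(k,q \right)} = 4 \left(-1 - 5\right) \left(-5 + q\right) = 4 \left(- 6 \left(-5 + q\right)\right) = 4 \left(30 - 6 q\right) = 120 - 24 q$)
$\left(81 + C{\left(0,-8 \right)}\right) 118 = \left(81 + \left(120 - -192\right)\right) 118 = \left(81 + \left(120 + 192\right)\right) 118 = \left(81 + 312\right) 118 = 393 \cdot 118 = 46374$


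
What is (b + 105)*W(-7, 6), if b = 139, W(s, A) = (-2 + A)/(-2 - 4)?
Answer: -488/3 ≈ -162.67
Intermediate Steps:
W(s, A) = 1/3 - A/6 (W(s, A) = (-2 + A)/(-6) = (-2 + A)*(-1/6) = 1/3 - A/6)
(b + 105)*W(-7, 6) = (139 + 105)*(1/3 - 1/6*6) = 244*(1/3 - 1) = 244*(-2/3) = -488/3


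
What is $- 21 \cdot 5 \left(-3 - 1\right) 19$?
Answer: $7980$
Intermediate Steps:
$- 21 \cdot 5 \left(-3 - 1\right) 19 = - 21 \cdot 5 \left(-4\right) 19 = \left(-21\right) \left(-20\right) 19 = 420 \cdot 19 = 7980$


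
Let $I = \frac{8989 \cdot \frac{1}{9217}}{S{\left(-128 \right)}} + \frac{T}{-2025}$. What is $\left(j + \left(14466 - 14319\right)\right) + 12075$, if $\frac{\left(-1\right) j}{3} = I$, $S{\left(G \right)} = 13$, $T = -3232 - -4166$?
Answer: $\frac{988598986939}{80879175} \approx 12223.0$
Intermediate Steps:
$T = 934$ ($T = -3232 + 4166 = 934$)
$I = - \frac{93710089}{242637525}$ ($I = \frac{8989 \cdot \frac{1}{9217}}{13} + \frac{934}{-2025} = 8989 \cdot \frac{1}{9217} \cdot \frac{1}{13} + 934 \left(- \frac{1}{2025}\right) = \frac{8989}{9217} \cdot \frac{1}{13} - \frac{934}{2025} = \frac{8989}{119821} - \frac{934}{2025} = - \frac{93710089}{242637525} \approx -0.38621$)
$j = \frac{93710089}{80879175}$ ($j = \left(-3\right) \left(- \frac{93710089}{242637525}\right) = \frac{93710089}{80879175} \approx 1.1586$)
$\left(j + \left(14466 - 14319\right)\right) + 12075 = \left(\frac{93710089}{80879175} + \left(14466 - 14319\right)\right) + 12075 = \left(\frac{93710089}{80879175} + 147\right) + 12075 = \frac{11982948814}{80879175} + 12075 = \frac{988598986939}{80879175}$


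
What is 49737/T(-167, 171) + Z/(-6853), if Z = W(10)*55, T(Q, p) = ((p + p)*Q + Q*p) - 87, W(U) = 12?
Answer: -12043877/17809078 ≈ -0.67628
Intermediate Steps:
T(Q, p) = -87 + 3*Q*p (T(Q, p) = ((2*p)*Q + Q*p) - 87 = (2*Q*p + Q*p) - 87 = 3*Q*p - 87 = -87 + 3*Q*p)
Z = 660 (Z = 12*55 = 660)
49737/T(-167, 171) + Z/(-6853) = 49737/(-87 + 3*(-167)*171) + 660/(-6853) = 49737/(-87 - 85671) + 660*(-1/6853) = 49737/(-85758) - 60/623 = 49737*(-1/85758) - 60/623 = -16579/28586 - 60/623 = -12043877/17809078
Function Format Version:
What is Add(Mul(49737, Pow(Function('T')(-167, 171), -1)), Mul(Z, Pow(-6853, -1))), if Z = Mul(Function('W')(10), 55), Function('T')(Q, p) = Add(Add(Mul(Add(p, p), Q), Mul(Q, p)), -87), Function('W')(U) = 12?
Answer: Rational(-12043877, 17809078) ≈ -0.67628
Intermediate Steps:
Function('T')(Q, p) = Add(-87, Mul(3, Q, p)) (Function('T')(Q, p) = Add(Add(Mul(Mul(2, p), Q), Mul(Q, p)), -87) = Add(Add(Mul(2, Q, p), Mul(Q, p)), -87) = Add(Mul(3, Q, p), -87) = Add(-87, Mul(3, Q, p)))
Z = 660 (Z = Mul(12, 55) = 660)
Add(Mul(49737, Pow(Function('T')(-167, 171), -1)), Mul(Z, Pow(-6853, -1))) = Add(Mul(49737, Pow(Add(-87, Mul(3, -167, 171)), -1)), Mul(660, Pow(-6853, -1))) = Add(Mul(49737, Pow(Add(-87, -85671), -1)), Mul(660, Rational(-1, 6853))) = Add(Mul(49737, Pow(-85758, -1)), Rational(-60, 623)) = Add(Mul(49737, Rational(-1, 85758)), Rational(-60, 623)) = Add(Rational(-16579, 28586), Rational(-60, 623)) = Rational(-12043877, 17809078)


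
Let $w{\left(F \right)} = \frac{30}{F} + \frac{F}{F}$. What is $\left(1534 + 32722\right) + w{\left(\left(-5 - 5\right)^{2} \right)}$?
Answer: $\frac{342573}{10} \approx 34257.0$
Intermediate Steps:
$w{\left(F \right)} = 1 + \frac{30}{F}$ ($w{\left(F \right)} = \frac{30}{F} + 1 = 1 + \frac{30}{F}$)
$\left(1534 + 32722\right) + w{\left(\left(-5 - 5\right)^{2} \right)} = \left(1534 + 32722\right) + \frac{30 + \left(-5 - 5\right)^{2}}{\left(-5 - 5\right)^{2}} = 34256 + \frac{30 + \left(-10\right)^{2}}{\left(-10\right)^{2}} = 34256 + \frac{30 + 100}{100} = 34256 + \frac{1}{100} \cdot 130 = 34256 + \frac{13}{10} = \frac{342573}{10}$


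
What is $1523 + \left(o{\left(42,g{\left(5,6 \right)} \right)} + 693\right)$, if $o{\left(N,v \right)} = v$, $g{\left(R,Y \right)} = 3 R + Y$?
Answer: $2237$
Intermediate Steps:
$g{\left(R,Y \right)} = Y + 3 R$
$1523 + \left(o{\left(42,g{\left(5,6 \right)} \right)} + 693\right) = 1523 + \left(\left(6 + 3 \cdot 5\right) + 693\right) = 1523 + \left(\left(6 + 15\right) + 693\right) = 1523 + \left(21 + 693\right) = 1523 + 714 = 2237$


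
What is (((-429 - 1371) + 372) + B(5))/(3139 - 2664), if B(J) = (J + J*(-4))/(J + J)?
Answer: -2859/950 ≈ -3.0095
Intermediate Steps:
B(J) = -3/2 (B(J) = (J - 4*J)/((2*J)) = (-3*J)*(1/(2*J)) = -3/2)
(((-429 - 1371) + 372) + B(5))/(3139 - 2664) = (((-429 - 1371) + 372) - 3/2)/(3139 - 2664) = ((-1800 + 372) - 3/2)/475 = (-1428 - 3/2)*(1/475) = -2859/2*1/475 = -2859/950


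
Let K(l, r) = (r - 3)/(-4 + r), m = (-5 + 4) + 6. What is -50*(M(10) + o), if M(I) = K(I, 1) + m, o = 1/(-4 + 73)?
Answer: -19600/69 ≈ -284.06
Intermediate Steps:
m = 5 (m = -1 + 6 = 5)
o = 1/69 ≈ 0.014493
K(l, r) = (-3 + r)/(-4 + r)
M(I) = 17/3 (M(I) = (-3 + 1)/(-4 + 1) + 5 = -2/(-3) + 5 = -⅓*(-2) + 5 = ⅔ + 5 = 17/3)
-50*(M(10) + o) = -50*(17/3 + 1/69) = -50*392/69 = -19600/69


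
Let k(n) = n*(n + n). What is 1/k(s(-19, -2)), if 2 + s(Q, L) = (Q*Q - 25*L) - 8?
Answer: 1/321602 ≈ 3.1094e-6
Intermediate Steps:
s(Q, L) = -10 + Q² - 25*L (s(Q, L) = -2 + ((Q*Q - 25*L) - 8) = -2 + ((Q² - 25*L) - 8) = -2 + (-8 + Q² - 25*L) = -10 + Q² - 25*L)
k(n) = 2*n² (k(n) = n*(2*n) = 2*n²)
1/k(s(-19, -2)) = 1/(2*(-10 + (-19)² - 25*(-2))²) = 1/(2*(-10 + 361 + 50)²) = 1/(2*401²) = 1/(2*160801) = 1/321602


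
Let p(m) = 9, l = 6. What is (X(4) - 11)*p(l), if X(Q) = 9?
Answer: -18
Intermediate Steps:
(X(4) - 11)*p(l) = (9 - 11)*9 = -2*9 = -18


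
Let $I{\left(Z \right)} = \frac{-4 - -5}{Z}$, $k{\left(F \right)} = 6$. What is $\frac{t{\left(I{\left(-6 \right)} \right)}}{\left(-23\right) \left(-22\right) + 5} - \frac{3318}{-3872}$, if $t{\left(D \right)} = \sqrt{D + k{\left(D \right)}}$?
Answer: $\frac{1659}{1936} + \frac{\sqrt{210}}{3066} \approx 0.86165$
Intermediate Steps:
$I{\left(Z \right)} = \frac{1}{Z}$ ($I{\left(Z \right)} = \frac{-4 + 5}{Z} = 1 \frac{1}{Z} = \frac{1}{Z}$)
$t{\left(D \right)} = \sqrt{6 + D}$ ($t{\left(D \right)} = \sqrt{D + 6} = \sqrt{6 + D}$)
$\frac{t{\left(I{\left(-6 \right)} \right)}}{\left(-23\right) \left(-22\right) + 5} - \frac{3318}{-3872} = \frac{\sqrt{6 + \frac{1}{-6}}}{\left(-23\right) \left(-22\right) + 5} - \frac{3318}{-3872} = \frac{\sqrt{6 - \frac{1}{6}}}{506 + 5} - - \frac{1659}{1936} = \frac{\sqrt{\frac{35}{6}}}{511} + \frac{1659}{1936} = \frac{\sqrt{210}}{6} \cdot \frac{1}{511} + \frac{1659}{1936} = \frac{\sqrt{210}}{3066} + \frac{1659}{1936} = \frac{1659}{1936} + \frac{\sqrt{210}}{3066}$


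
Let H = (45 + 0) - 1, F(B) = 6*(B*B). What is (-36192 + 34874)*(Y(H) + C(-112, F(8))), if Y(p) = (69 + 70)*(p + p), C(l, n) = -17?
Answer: -16099370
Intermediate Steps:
F(B) = 6*B²
H = 44 (H = 45 - 1 = 44)
Y(p) = 278*p (Y(p) = 139*(2*p) = 278*p)
(-36192 + 34874)*(Y(H) + C(-112, F(8))) = (-36192 + 34874)*(278*44 - 17) = -1318*(12232 - 17) = -1318*12215 = -16099370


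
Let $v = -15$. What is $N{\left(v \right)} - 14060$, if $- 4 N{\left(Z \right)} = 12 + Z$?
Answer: $- \frac{56237}{4} \approx -14059.0$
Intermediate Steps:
$N{\left(Z \right)} = -3 - \frac{Z}{4}$ ($N{\left(Z \right)} = - \frac{12 + Z}{4} = -3 - \frac{Z}{4}$)
$N{\left(v \right)} - 14060 = \left(-3 - - \frac{15}{4}\right) - 14060 = \left(-3 + \frac{15}{4}\right) - 14060 = \frac{3}{4} - 14060 = - \frac{56237}{4}$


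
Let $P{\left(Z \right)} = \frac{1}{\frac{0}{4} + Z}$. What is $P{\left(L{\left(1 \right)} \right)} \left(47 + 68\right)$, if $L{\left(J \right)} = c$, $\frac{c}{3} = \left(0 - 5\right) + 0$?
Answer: $- \frac{23}{3} \approx -7.6667$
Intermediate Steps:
$c = -15$ ($c = 3 \left(\left(0 - 5\right) + 0\right) = 3 \left(-5 + 0\right) = 3 \left(-5\right) = -15$)
$L{\left(J \right)} = -15$
$P{\left(Z \right)} = \frac{1}{Z}$ ($P{\left(Z \right)} = \frac{1}{0 \cdot \frac{1}{4} + Z} = \frac{1}{0 + Z} = \frac{1}{Z}$)
$P{\left(L{\left(1 \right)} \right)} \left(47 + 68\right) = \frac{47 + 68}{-15} = \left(- \frac{1}{15}\right) 115 = - \frac{23}{3}$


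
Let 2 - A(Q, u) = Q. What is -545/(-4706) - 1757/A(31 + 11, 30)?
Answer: 4145121/94120 ≈ 44.041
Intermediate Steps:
A(Q, u) = 2 - Q
-545/(-4706) - 1757/A(31 + 11, 30) = -545/(-4706) - 1757/(2 - (31 + 11)) = -545*(-1/4706) - 1757/(2 - 1*42) = 545/4706 - 1757/(2 - 42) = 545/4706 - 1757/(-40) = 545/4706 - 1757*(-1/40) = 545/4706 + 1757/40 = 4145121/94120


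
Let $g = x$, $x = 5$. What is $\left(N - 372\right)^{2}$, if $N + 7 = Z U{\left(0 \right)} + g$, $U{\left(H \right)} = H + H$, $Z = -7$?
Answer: $139876$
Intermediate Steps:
$U{\left(H \right)} = 2 H$
$g = 5$
$N = -2$ ($N = -7 + \left(- 7 \cdot 2 \cdot 0 + 5\right) = -7 + \left(\left(-7\right) 0 + 5\right) = -7 + \left(0 + 5\right) = -7 + 5 = -2$)
$\left(N - 372\right)^{2} = \left(-2 - 372\right)^{2} = \left(-374\right)^{2} = 139876$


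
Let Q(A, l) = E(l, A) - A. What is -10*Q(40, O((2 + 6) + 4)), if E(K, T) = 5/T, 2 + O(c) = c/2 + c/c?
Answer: 1595/4 ≈ 398.75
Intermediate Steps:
O(c) = -1 + c/2 (O(c) = -2 + (c/2 + c/c) = -2 + (c*(1/2) + 1) = -2 + (c/2 + 1) = -2 + (1 + c/2) = -1 + c/2)
Q(A, l) = -A + 5/A (Q(A, l) = 5/A - A = -A + 5/A)
-10*Q(40, O((2 + 6) + 4)) = -10*(-1*40 + 5/40) = -10*(-40 + 5*(1/40)) = -10*(-40 + 1/8) = -10*(-319/8) = 1595/4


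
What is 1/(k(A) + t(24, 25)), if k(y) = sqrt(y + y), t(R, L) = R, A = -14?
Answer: 6/151 - I*sqrt(7)/302 ≈ 0.039735 - 0.0087608*I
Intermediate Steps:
k(y) = sqrt(2)*sqrt(y) (k(y) = sqrt(2*y) = sqrt(2)*sqrt(y))
1/(k(A) + t(24, 25)) = 1/(sqrt(2)*sqrt(-14) + 24) = 1/(sqrt(2)*(I*sqrt(14)) + 24) = 1/(2*I*sqrt(7) + 24) = 1/(24 + 2*I*sqrt(7))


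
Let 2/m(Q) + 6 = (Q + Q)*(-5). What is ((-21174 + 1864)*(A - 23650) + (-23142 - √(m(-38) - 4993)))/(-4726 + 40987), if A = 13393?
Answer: 1294376/237 - I*√174600030/6780807 ≈ 5461.5 - 0.0019487*I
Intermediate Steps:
m(Q) = 2/(-6 - 10*Q) (m(Q) = 2/(-6 + (Q + Q)*(-5)) = 2/(-6 + (2*Q)*(-5)) = 2/(-6 - 10*Q))
((-21174 + 1864)*(A - 23650) + (-23142 - √(m(-38) - 4993)))/(-4726 + 40987) = ((-21174 + 1864)*(13393 - 23650) + (-23142 - √(-1/(3 + 5*(-38)) - 4993)))/(-4726 + 40987) = (-19310*(-10257) + (-23142 - √(-1/(3 - 190) - 4993)))/36261 = (198062670 + (-23142 - √(-1/(-187) - 4993)))*(1/36261) = (198062670 + (-23142 - √(-1*(-1/187) - 4993)))*(1/36261) = (198062670 + (-23142 - √(1/187 - 4993)))*(1/36261) = (198062670 + (-23142 - √(-933690/187)))*(1/36261) = (198062670 + (-23142 - I*√174600030/187))*(1/36261) = (198039528 - I*√174600030/187)*(1/36261) = 1294376/237 - I*√174600030/6780807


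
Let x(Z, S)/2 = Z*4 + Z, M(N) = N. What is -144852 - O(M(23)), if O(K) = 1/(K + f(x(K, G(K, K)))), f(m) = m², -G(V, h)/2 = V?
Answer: -7666002397/52923 ≈ -1.4485e+5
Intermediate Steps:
G(V, h) = -2*V
x(Z, S) = 10*Z (x(Z, S) = 2*(Z*4 + Z) = 2*(4*Z + Z) = 2*(5*Z) = 10*Z)
O(K) = 1/(K + 100*K²) (O(K) = 1/(K + (10*K)²) = 1/(K + 100*K²))
-144852 - O(M(23)) = -144852 - 1/(23*(1 + 100*23)) = -144852 - 1/(23*(1 + 2300)) = -144852 - 1/(23*2301) = -144852 - 1*1/52923 = -144852 - 1/52923 = -7666002397/52923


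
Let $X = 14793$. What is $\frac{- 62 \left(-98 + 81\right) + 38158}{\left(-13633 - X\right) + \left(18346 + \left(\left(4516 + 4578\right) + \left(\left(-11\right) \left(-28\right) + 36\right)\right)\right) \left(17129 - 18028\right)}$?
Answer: $- \frac{19606}{12503121} \approx -0.0015681$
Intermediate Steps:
$\frac{- 62 \left(-98 + 81\right) + 38158}{\left(-13633 - X\right) + \left(18346 + \left(\left(4516 + 4578\right) + \left(\left(-11\right) \left(-28\right) + 36\right)\right)\right) \left(17129 - 18028\right)} = \frac{- 62 \left(-98 + 81\right) + 38158}{\left(-13633 - 14793\right) + \left(18346 + \left(\left(4516 + 4578\right) + \left(\left(-11\right) \left(-28\right) + 36\right)\right)\right) \left(17129 - 18028\right)} = \frac{\left(-62\right) \left(-17\right) + 38158}{\left(-13633 - 14793\right) + \left(18346 + \left(9094 + \left(308 + 36\right)\right)\right) \left(-899\right)} = \frac{1054 + 38158}{-28426 + \left(18346 + \left(9094 + 344\right)\right) \left(-899\right)} = \frac{39212}{-28426 + \left(18346 + 9438\right) \left(-899\right)} = \frac{39212}{-28426 + 27784 \left(-899\right)} = \frac{39212}{-28426 - 24977816} = \frac{39212}{-25006242} = 39212 \left(- \frac{1}{25006242}\right) = - \frac{19606}{12503121}$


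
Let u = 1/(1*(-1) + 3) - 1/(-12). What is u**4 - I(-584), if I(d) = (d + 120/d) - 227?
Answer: 1228119721/1513728 ≈ 811.32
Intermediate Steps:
u = 7/12 (u = 1/(-1 + 3) - 1*(-1/12) = 1/2 + 1/12 = 7/12 ≈ 0.58333)
I(d) = -227 + d + 120/d
u**4 - I(-584) = (7/12)**4 - (-227 - 584 + 120/(-584)) = 2401/20736 - (-227 - 584 + 120*(-1/584)) = 2401/20736 - (-227 - 584 - 15/73) = 2401/20736 - 1*(-59218/73) = 2401/20736 + 59218/73 = 1228119721/1513728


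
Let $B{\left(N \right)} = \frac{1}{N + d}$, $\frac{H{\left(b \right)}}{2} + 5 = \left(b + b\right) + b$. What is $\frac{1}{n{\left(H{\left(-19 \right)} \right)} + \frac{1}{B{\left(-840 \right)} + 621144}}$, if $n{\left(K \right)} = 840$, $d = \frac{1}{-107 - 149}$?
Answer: $\frac{133571426648}{112199998599361} \approx 0.0011905$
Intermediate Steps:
$d = - \frac{1}{256}$ ($d = \frac{1}{-256} = - \frac{1}{256} \approx -0.0039063$)
$H{\left(b \right)} = -10 + 6 b$ ($H{\left(b \right)} = -10 + 2 \left(\left(b + b\right) + b\right) = -10 + 2 \left(2 b + b\right) = -10 + 2 \cdot 3 b = -10 + 6 b$)
$B{\left(N \right)} = \frac{1}{- \frac{1}{256} + N}$ ($B{\left(N \right)} = \frac{1}{N - \frac{1}{256}} = \frac{1}{- \frac{1}{256} + N}$)
$\frac{1}{n{\left(H{\left(-19 \right)} \right)} + \frac{1}{B{\left(-840 \right)} + 621144}} = \frac{1}{840 + \frac{1}{\frac{256}{-1 + 256 \left(-840\right)} + 621144}} = \frac{1}{840 + \frac{1}{\frac{256}{-1 - 215040} + 621144}} = \frac{1}{840 + \frac{1}{\frac{256}{-215041} + 621144}} = \frac{1}{840 + \frac{1}{256 \left(- \frac{1}{215041}\right) + 621144}} = \frac{1}{840 + \frac{1}{- \frac{256}{215041} + 621144}} = \frac{1}{840 + \frac{1}{\frac{133571426648}{215041}}} = \frac{1}{840 + \frac{215041}{133571426648}} = \frac{1}{\frac{112199998599361}{133571426648}} = \frac{133571426648}{112199998599361}$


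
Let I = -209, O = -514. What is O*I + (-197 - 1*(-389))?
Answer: 107618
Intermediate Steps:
O*I + (-197 - 1*(-389)) = -514*(-209) + (-197 - 1*(-389)) = 107426 + (-197 + 389) = 107426 + 192 = 107618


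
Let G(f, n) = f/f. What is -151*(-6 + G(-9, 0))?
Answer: 755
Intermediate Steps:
G(f, n) = 1
-151*(-6 + G(-9, 0)) = -151*(-6 + 1) = -151*(-5) = 755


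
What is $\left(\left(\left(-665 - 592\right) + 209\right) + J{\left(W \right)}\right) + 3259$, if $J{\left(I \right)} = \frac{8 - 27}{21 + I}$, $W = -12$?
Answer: $\frac{19880}{9} \approx 2208.9$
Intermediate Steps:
$J{\left(I \right)} = - \frac{19}{21 + I}$
$\left(\left(\left(-665 - 592\right) + 209\right) + J{\left(W \right)}\right) + 3259 = \left(\left(\left(-665 - 592\right) + 209\right) - \frac{19}{21 - 12}\right) + 3259 = \left(\left(-1257 + 209\right) - \frac{19}{9}\right) + 3259 = \left(-1048 - \frac{19}{9}\right) + 3259 = - \frac{9451}{9} + 3259 = \frac{19880}{9}$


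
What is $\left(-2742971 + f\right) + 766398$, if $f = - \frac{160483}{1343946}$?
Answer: $- \frac{2656407537541}{1343946} \approx -1.9766 \cdot 10^{6}$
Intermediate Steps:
$f = - \frac{160483}{1343946}$ ($f = \left(-160483\right) \frac{1}{1343946} = - \frac{160483}{1343946} \approx -0.11941$)
$\left(-2742971 + f\right) + 766398 = \left(-2742971 - \frac{160483}{1343946}\right) + 766398 = - \frac{3686405064049}{1343946} + 766398 = - \frac{2656407537541}{1343946}$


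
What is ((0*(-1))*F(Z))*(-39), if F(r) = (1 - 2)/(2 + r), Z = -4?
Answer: 0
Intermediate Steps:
F(r) = -1/(2 + r)
((0*(-1))*F(Z))*(-39) = ((0*(-1))*(-1/(2 - 4)))*(-39) = (0*(-1/(-2)))*(-39) = (0*(-1*(-½)))*(-39) = (0*(½))*(-39) = 0*(-39) = 0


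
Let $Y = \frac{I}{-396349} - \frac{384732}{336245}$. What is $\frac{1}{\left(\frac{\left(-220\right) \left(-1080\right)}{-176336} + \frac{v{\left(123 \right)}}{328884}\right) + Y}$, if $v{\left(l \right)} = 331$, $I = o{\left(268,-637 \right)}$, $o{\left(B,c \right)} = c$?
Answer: $- \frac{483055854583396550820}{1202333478310774540037} \approx -0.40177$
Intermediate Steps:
$I = -637$
$Y = - \frac{152273955403}{133270369505}$ ($Y = - \frac{637}{-396349} - \frac{384732}{336245} = \left(-637\right) \left(- \frac{1}{396349}\right) - \frac{384732}{336245} = \frac{637}{396349} - \frac{384732}{336245} = - \frac{152273955403}{133270369505} \approx -1.1426$)
$\frac{1}{\left(\frac{\left(-220\right) \left(-1080\right)}{-176336} + \frac{v{\left(123 \right)}}{328884}\right) + Y} = \frac{1}{\left(\frac{\left(-220\right) \left(-1080\right)}{-176336} + \frac{331}{328884}\right) - \frac{152273955403}{133270369505}} = \frac{1}{\left(237600 \left(- \frac{1}{176336}\right) + 331 \cdot \frac{1}{328884}\right) - \frac{152273955403}{133270369505}} = \frac{1}{\left(- \frac{14850}{11021} + \frac{331}{328884}\right) - \frac{152273955403}{133270369505}} = \frac{1}{- \frac{4880279449}{3624630564} - \frac{152273955403}{133270369505}} = \frac{1}{- \frac{1202333478310774540037}{483055854583396550820}} = - \frac{483055854583396550820}{1202333478310774540037}$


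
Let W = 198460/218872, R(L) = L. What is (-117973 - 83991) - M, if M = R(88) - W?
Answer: -11055831721/54718 ≈ -2.0205e+5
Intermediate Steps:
W = 49615/54718 (W = 198460*(1/218872) = 49615/54718 ≈ 0.90674)
M = 4765569/54718 (M = 88 - 1*49615/54718 = 88 - 49615/54718 = 4765569/54718 ≈ 87.093)
(-117973 - 83991) - M = (-117973 - 83991) - 1*4765569/54718 = -201964 - 4765569/54718 = -11055831721/54718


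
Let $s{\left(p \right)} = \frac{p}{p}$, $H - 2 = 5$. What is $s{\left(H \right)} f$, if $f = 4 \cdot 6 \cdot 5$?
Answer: $120$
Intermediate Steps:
$H = 7$ ($H = 2 + 5 = 7$)
$s{\left(p \right)} = 1$
$f = 120$ ($f = 24 \cdot 5 = 120$)
$s{\left(H \right)} f = 1 \cdot 120 = 120$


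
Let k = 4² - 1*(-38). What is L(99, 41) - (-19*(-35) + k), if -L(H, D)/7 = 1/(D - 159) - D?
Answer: -50969/118 ≈ -431.94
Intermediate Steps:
L(H, D) = -7/(-159 + D) + 7*D (L(H, D) = -7*(1/(D - 159) - D) = -7*(1/(-159 + D) - D) = -7/(-159 + D) + 7*D)
k = 54 (k = 16 + 38 = 54)
L(99, 41) - (-19*(-35) + k) = 7*(-1 + 41² - 159*41)/(-159 + 41) - (-19*(-35) + 54) = 7*(-1 + 1681 - 6519)/(-118) - (665 + 54) = 7*(-1/118)*(-4839) - 1*719 = 33873/118 - 719 = -50969/118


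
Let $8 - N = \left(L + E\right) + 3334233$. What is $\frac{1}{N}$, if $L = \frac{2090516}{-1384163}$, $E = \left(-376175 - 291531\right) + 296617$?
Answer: $- \frac{60181}{178324396724} \approx -3.3748 \cdot 10^{-7}$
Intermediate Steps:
$E = -371089$ ($E = -667706 + 296617 = -371089$)
$L = - \frac{90892}{60181}$ ($L = 2090516 \left(- \frac{1}{1384163}\right) = - \frac{90892}{60181} \approx -1.5103$)
$N = - \frac{178324396724}{60181}$ ($N = 8 - \left(\left(- \frac{90892}{60181} - 371089\right) + 3334233\right) = 8 - \left(- \frac{22332598001}{60181} + 3334233\right) = 8 - \frac{178324878172}{60181} = - \frac{178324396724}{60181} \approx -2.9631 \cdot 10^{6}$)
$\frac{1}{N} = \frac{1}{- \frac{178324396724}{60181}} = - \frac{60181}{178324396724}$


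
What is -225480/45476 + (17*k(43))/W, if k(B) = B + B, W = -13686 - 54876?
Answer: -1940730709/389740689 ≈ -4.9795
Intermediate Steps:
W = -68562
k(B) = 2*B
-225480/45476 + (17*k(43))/W = -225480/45476 + (17*(2*43))/(-68562) = -225480*1/45476 + (17*86)*(-1/68562) = -56370/11369 + 1462*(-1/68562) = -56370/11369 - 731/34281 = -1940730709/389740689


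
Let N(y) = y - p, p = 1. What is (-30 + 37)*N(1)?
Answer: 0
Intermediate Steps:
N(y) = -1 + y (N(y) = y - 1*1 = y - 1 = -1 + y)
(-30 + 37)*N(1) = (-30 + 37)*(-1 + 1) = 7*0 = 0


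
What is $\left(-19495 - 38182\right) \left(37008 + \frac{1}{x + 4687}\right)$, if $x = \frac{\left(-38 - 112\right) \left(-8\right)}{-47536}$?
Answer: $- \frac{29723061983179199}{13925002} \approx -2.1345 \cdot 10^{9}$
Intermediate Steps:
$x = - \frac{75}{2971}$ ($x = \left(-150\right) \left(-8\right) \left(- \frac{1}{47536}\right) = 1200 \left(- \frac{1}{47536}\right) = - \frac{75}{2971} \approx -0.025244$)
$\left(-19495 - 38182\right) \left(37008 + \frac{1}{x + 4687}\right) = \left(-19495 - 38182\right) \left(37008 + \frac{1}{- \frac{75}{2971} + 4687}\right) = - 57677 \left(37008 + \frac{1}{\frac{13925002}{2971}}\right) = - 57677 \left(37008 + \frac{2971}{13925002}\right) = \left(-57677\right) \frac{515336476987}{13925002} = - \frac{29723061983179199}{13925002}$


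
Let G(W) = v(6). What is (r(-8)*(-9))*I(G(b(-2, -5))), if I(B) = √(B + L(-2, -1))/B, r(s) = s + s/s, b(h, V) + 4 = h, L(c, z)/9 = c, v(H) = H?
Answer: 21*I*√3 ≈ 36.373*I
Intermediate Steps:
L(c, z) = 9*c
b(h, V) = -4 + h
G(W) = 6
r(s) = 1 + s (r(s) = s + 1 = 1 + s)
I(B) = √(-18 + B)/B (I(B) = √(B + 9*(-2))/B = √(B - 18)/B = √(-18 + B)/B)
(r(-8)*(-9))*I(G(b(-2, -5))) = ((1 - 8)*(-9))*(√(-18 + 6)/6) = (-7*(-9))*(√(-12)/6) = 63*((2*I*√3)/6) = 63*(I*√3/3) = 21*I*√3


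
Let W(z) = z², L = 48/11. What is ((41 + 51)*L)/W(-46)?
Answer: 48/253 ≈ 0.18972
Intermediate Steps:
L = 48/11 (L = 48*(1/11) = 48/11 ≈ 4.3636)
((41 + 51)*L)/W(-46) = ((41 + 51)*(48/11))/((-46)²) = (92*(48/11))/2116 = (4416/11)*(1/2116) = 48/253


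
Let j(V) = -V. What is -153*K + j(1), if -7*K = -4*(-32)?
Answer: 19577/7 ≈ 2796.7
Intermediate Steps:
K = -128/7 (K = -(-4)*(-32)/7 = -⅐*128 = -128/7 ≈ -18.286)
-153*K + j(1) = -153*(-128/7) - 1*1 = 19584/7 - 1 = 19577/7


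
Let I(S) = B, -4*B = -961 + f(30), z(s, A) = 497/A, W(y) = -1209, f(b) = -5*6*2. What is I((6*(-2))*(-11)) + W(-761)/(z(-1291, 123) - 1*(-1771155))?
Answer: 3587530177/14055004 ≈ 255.25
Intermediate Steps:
f(b) = -60 (f(b) = -30*2 = -60)
B = 1021/4 (B = -(-961 - 60)/4 = -¼*(-1021) = 1021/4 ≈ 255.25)
I(S) = 1021/4
I((6*(-2))*(-11)) + W(-761)/(z(-1291, 123) - 1*(-1771155)) = 1021/4 - 1209/(497/123 - 1*(-1771155)) = 1021/4 - 1209/(497*(1/123) + 1771155) = 1021/4 - 1209/(497/123 + 1771155) = 1021/4 - 1209/217852562/123 = 1021/4 - 1209*123/217852562 = 1021/4 - 4797/7027502 = 3587530177/14055004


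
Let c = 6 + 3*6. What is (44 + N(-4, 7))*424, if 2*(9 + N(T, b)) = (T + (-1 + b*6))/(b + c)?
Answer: 467884/31 ≈ 15093.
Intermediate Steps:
c = 24 (c = 6 + 18 = 24)
N(T, b) = -9 + (-1 + T + 6*b)/(2*(24 + b)) (N(T, b) = -9 + ((T + (-1 + b*6))/(b + 24))/2 = -9 + ((T + (-1 + 6*b))/(24 + b))/2 = -9 + ((-1 + T + 6*b)/(24 + b))/2 = -9 + (-1 + T + 6*b)/(2*(24 + b)))
(44 + N(-4, 7))*424 = (44 + (-433 - 4 - 12*7)/(2*(24 + 7)))*424 = (44 + (½)*(-433 - 4 - 84)/31)*424 = (44 + (½)*(1/31)*(-521))*424 = (44 - 521/62)*424 = (2207/62)*424 = 467884/31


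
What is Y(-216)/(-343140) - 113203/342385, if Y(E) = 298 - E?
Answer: -3902046331/11748598890 ≈ -0.33213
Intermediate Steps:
Y(-216)/(-343140) - 113203/342385 = (298 - 1*(-216))/(-343140) - 113203/342385 = (298 + 216)*(-1/343140) - 113203*1/342385 = 514*(-1/343140) - 113203/342385 = -257/171570 - 113203/342385 = -3902046331/11748598890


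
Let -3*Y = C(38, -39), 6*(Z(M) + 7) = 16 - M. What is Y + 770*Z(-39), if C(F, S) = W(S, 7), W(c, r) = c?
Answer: 5044/3 ≈ 1681.3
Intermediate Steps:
C(F, S) = S
Z(M) = -13/3 - M/6 (Z(M) = -7 + (16 - M)/6 = -7 + (8/3 - M/6) = -13/3 - M/6)
Y = 13 (Y = -1/3*(-39) = 13)
Y + 770*Z(-39) = 13 + 770*(-13/3 - 1/6*(-39)) = 13 + 770*(-13/3 + 13/2) = 13 + 770*(13/6) = 13 + 5005/3 = 5044/3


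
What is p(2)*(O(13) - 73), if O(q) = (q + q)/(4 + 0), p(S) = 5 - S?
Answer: -399/2 ≈ -199.50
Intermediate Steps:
O(q) = q/2 (O(q) = (2*q)/4 = (2*q)*(¼) = q/2)
p(2)*(O(13) - 73) = (5 - 1*2)*((½)*13 - 73) = (5 - 2)*(13/2 - 73) = 3*(-133/2) = -399/2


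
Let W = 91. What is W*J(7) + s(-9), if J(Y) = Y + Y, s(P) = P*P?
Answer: 1355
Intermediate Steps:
s(P) = P²
J(Y) = 2*Y
W*J(7) + s(-9) = 91*(2*7) + (-9)² = 91*14 + 81 = 1274 + 81 = 1355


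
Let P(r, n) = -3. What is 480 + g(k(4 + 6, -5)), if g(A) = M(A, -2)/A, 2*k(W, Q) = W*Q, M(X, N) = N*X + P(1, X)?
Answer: 11953/25 ≈ 478.12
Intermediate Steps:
M(X, N) = -3 + N*X (M(X, N) = N*X - 3 = -3 + N*X)
k(W, Q) = Q*W/2 (k(W, Q) = (W*Q)/2 = (Q*W)/2 = Q*W/2)
g(A) = (-3 - 2*A)/A
480 + g(k(4 + 6, -5)) = 480 + (-2 - 3*(-2/(5*(4 + 6)))) = 480 + (-2 - 3/((1/2)*(-5)*10)) = 480 + (-2 - 3/(-25)) = 480 + (-2 - 3*(-1/25)) = 480 + (-2 + 3/25) = 480 - 47/25 = 11953/25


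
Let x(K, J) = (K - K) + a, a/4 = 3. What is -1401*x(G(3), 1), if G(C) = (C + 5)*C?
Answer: -16812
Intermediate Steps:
a = 12 (a = 4*3 = 12)
G(C) = C*(5 + C) (G(C) = (5 + C)*C = C*(5 + C))
x(K, J) = 12 (x(K, J) = (K - K) + 12 = 0 + 12 = 12)
-1401*x(G(3), 1) = -1401*12 = -16812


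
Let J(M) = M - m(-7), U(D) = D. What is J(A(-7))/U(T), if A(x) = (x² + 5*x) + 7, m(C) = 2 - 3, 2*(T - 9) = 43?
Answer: 44/61 ≈ 0.72131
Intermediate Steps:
T = 61/2 (T = 9 + (½)*43 = 9 + 43/2 = 61/2 ≈ 30.500)
m(C) = -1
A(x) = 7 + x² + 5*x
J(M) = 1 + M (J(M) = M - 1*(-1) = M + 1 = 1 + M)
J(A(-7))/U(T) = (1 + (7 + (-7)² + 5*(-7)))/(61/2) = (1 + (7 + 49 - 35))*(2/61) = (1 + 21)*(2/61) = 22*(2/61) = 44/61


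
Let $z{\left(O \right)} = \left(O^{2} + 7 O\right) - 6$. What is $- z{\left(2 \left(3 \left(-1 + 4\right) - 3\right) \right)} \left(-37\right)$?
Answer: $8214$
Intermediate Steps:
$z{\left(O \right)} = -6 + O^{2} + 7 O$
$- z{\left(2 \left(3 \left(-1 + 4\right) - 3\right) \right)} \left(-37\right) = - (-6 + \left(2 \left(3 \left(-1 + 4\right) - 3\right)\right)^{2} + 7 \cdot 2 \left(3 \left(-1 + 4\right) - 3\right)) \left(-37\right) = - (-6 + \left(2 \left(3 \cdot 3 - 3\right)\right)^{2} + 7 \cdot 2 \left(3 \cdot 3 - 3\right)) \left(-37\right) = - (-6 + \left(2 \left(9 - 3\right)\right)^{2} + 7 \cdot 2 \left(9 - 3\right)) \left(-37\right) = - (-6 + \left(2 \cdot 6\right)^{2} + 7 \cdot 2 \cdot 6) \left(-37\right) = - (-6 + 12^{2} + 7 \cdot 12) \left(-37\right) = - (-6 + 144 + 84) \left(-37\right) = \left(-1\right) 222 \left(-37\right) = \left(-222\right) \left(-37\right) = 8214$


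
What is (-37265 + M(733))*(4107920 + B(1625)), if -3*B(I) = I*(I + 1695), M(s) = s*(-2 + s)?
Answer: 1151462909360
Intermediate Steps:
B(I) = -I*(1695 + I)/3 (B(I) = -I*(I + 1695)/3 = -I*(1695 + I)/3)
(-37265 + M(733))*(4107920 + B(1625)) = (-37265 + 733*(-2 + 733))*(4107920 - ⅓*1625*(1695 + 1625)) = (-37265 + 733*731)*(4107920 - ⅓*1625*3320) = (-37265 + 535823)*(4107920 - 5395000/3) = 498558*(6928760/3) = 1151462909360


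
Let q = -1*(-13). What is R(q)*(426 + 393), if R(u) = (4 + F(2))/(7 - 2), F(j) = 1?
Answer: 819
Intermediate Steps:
q = 13
R(u) = 1 (R(u) = (4 + 1)/(7 - 2) = 5/5 = 5*(1/5) = 1)
R(q)*(426 + 393) = 1*(426 + 393) = 1*819 = 819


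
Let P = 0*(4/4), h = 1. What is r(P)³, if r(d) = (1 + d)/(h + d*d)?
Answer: 1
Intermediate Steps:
P = 0 (P = 0*(4*(¼)) = 0*1 = 0)
r(d) = (1 + d)/(1 + d²) (r(d) = (1 + d)/(1 + d*d) = (1 + d)/(1 + d²))
r(P)³ = ((1 + 0)/(1 + 0²))³ = (1/(1 + 0))³ = (1/1)³ = (1*1)³ = 1³ = 1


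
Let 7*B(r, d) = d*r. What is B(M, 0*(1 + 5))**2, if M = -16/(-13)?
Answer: 0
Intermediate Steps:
M = 16/13 (M = -16*(-1/13) = 16/13 ≈ 1.2308)
B(r, d) = d*r/7 (B(r, d) = (d*r)/7 = d*r/7)
B(M, 0*(1 + 5))**2 = ((1/7)*(0*(1 + 5))*(16/13))**2 = ((1/7)*(0*6)*(16/13))**2 = ((1/7)*0*(16/13))**2 = 0**2 = 0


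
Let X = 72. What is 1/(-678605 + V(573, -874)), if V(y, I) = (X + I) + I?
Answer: -1/680281 ≈ -1.4700e-6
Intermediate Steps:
V(y, I) = 72 + 2*I (V(y, I) = (72 + I) + I = 72 + 2*I)
1/(-678605 + V(573, -874)) = 1/(-678605 + (72 + 2*(-874))) = 1/(-678605 + (72 - 1748)) = 1/(-678605 - 1676) = 1/(-680281) = -1/680281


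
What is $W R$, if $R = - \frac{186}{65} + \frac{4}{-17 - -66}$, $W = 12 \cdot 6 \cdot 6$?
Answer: $- \frac{3824928}{3185} \approx -1200.9$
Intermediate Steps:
$W = 432$ ($W = 72 \cdot 6 = 432$)
$R = - \frac{8854}{3185}$ ($R = \left(-186\right) \frac{1}{65} + \frac{4}{-17 + 66} = - \frac{186}{65} + \frac{4}{49} = - \frac{8854}{3185} \approx -2.7799$)
$W R = 432 \left(- \frac{8854}{3185}\right) = - \frac{3824928}{3185}$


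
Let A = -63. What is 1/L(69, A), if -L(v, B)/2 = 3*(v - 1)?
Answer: -1/408 ≈ -0.0024510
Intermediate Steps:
L(v, B) = 6 - 6*v (L(v, B) = -6*(v - 1) = -6*(-1 + v) = -2*(-3 + 3*v) = 6 - 6*v)
1/L(69, A) = 1/(6 - 6*69) = 1/(6 - 414) = 1/(-408) = -1/408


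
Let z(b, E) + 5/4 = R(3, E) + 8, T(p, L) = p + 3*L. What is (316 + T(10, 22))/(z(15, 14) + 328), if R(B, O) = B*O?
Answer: 1568/1507 ≈ 1.0405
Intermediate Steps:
z(b, E) = 27/4 + 3*E (z(b, E) = -5/4 + (3*E + 8) = -5/4 + (8 + 3*E) = 27/4 + 3*E)
(316 + T(10, 22))/(z(15, 14) + 328) = (316 + (10 + 3*22))/((27/4 + 3*14) + 328) = (316 + (10 + 66))/((27/4 + 42) + 328) = (316 + 76)/(195/4 + 328) = 392/(1507/4) = 392*(4/1507) = 1568/1507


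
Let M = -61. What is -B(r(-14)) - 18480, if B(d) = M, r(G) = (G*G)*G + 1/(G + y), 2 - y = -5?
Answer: -18419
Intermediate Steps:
y = 7 (y = 2 - 1*(-5) = 2 + 5 = 7)
r(G) = G³ + 1/(7 + G) (r(G) = (G*G)*G + 1/(G + 7) = G²*G + 1/(7 + G) = G³ + 1/(7 + G))
B(d) = -61
-B(r(-14)) - 18480 = -1*(-61) - 18480 = 61 - 18480 = -18419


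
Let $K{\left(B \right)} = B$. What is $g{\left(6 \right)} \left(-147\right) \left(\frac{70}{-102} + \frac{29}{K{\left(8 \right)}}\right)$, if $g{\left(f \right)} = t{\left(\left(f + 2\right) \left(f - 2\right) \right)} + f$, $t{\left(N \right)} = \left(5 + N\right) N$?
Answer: $- \frac{2056285}{4} \approx -5.1407 \cdot 10^{5}$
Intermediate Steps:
$t{\left(N \right)} = N \left(5 + N\right)$
$g{\left(f \right)} = f + \left(-2 + f\right) \left(2 + f\right) \left(5 + \left(-2 + f\right) \left(2 + f\right)\right)$ ($g{\left(f \right)} = \left(f + 2\right) \left(f - 2\right) \left(5 + \left(f + 2\right) \left(f - 2\right)\right) + f = \left(2 + f\right) \left(-2 + f\right) \left(5 + \left(2 + f\right) \left(-2 + f\right)\right) + f = \left(-2 + f\right) \left(2 + f\right) \left(5 + \left(-2 + f\right) \left(2 + f\right)\right) + f = f + \left(-2 + f\right) \left(2 + f\right) \left(5 + \left(-2 + f\right) \left(2 + f\right)\right)$)
$g{\left(6 \right)} \left(-147\right) \left(\frac{70}{-102} + \frac{29}{K{\left(8 \right)}}\right) = \left(6 + \left(1 + 6^{2}\right) \left(-4 + 6^{2}\right)\right) \left(-147\right) \left(\frac{70}{-102} + \frac{29}{8}\right) = \left(6 + \left(1 + 36\right) \left(-4 + 36\right)\right) \left(-147\right) \left(70 \left(- \frac{1}{102}\right) + 29 \cdot \frac{1}{8}\right) = \left(6 + 37 \cdot 32\right) \left(-147\right) \left(- \frac{35}{51} + \frac{29}{8}\right) = \left(6 + 1184\right) \left(-147\right) \frac{1199}{408} = 1190 \left(-147\right) \frac{1199}{408} = \left(-174930\right) \frac{1199}{408} = - \frac{2056285}{4}$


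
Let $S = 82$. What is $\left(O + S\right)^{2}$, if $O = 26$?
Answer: $11664$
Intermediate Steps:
$\left(O + S\right)^{2} = \left(26 + 82\right)^{2} = 108^{2} = 11664$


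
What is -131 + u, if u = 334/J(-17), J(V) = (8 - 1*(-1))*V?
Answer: -20377/153 ≈ -133.18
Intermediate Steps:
J(V) = 9*V (J(V) = (8 + 1)*V = 9*V)
u = -334/153 (u = 334/((9*(-17))) = 334/(-153) = 334*(-1/153) = -334/153 ≈ -2.1830)
-131 + u = -131 - 334/153 = -20377/153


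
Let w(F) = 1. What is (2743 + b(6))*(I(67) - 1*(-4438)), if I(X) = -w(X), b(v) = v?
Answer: 12197313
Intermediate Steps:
I(X) = -1 (I(X) = -1*1 = -1)
(2743 + b(6))*(I(67) - 1*(-4438)) = (2743 + 6)*(-1 - 1*(-4438)) = 2749*(-1 + 4438) = 2749*4437 = 12197313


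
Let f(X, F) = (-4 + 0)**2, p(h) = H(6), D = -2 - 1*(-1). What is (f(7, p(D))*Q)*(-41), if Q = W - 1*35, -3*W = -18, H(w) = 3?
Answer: 19024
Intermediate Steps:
D = -1 (D = -2 + 1 = -1)
p(h) = 3
W = 6 (W = -1/3*(-18) = 6)
f(X, F) = 16 (f(X, F) = (-4)**2 = 16)
Q = -29 (Q = 6 - 1*35 = 6 - 35 = -29)
(f(7, p(D))*Q)*(-41) = (16*(-29))*(-41) = -464*(-41) = 19024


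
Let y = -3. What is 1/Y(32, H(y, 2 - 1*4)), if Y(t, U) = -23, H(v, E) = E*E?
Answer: -1/23 ≈ -0.043478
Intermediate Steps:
H(v, E) = E**2
1/Y(32, H(y, 2 - 1*4)) = 1/(-23) = -1/23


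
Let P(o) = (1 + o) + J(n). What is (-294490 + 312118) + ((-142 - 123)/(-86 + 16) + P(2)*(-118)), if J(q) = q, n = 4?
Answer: 235281/14 ≈ 16806.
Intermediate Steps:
P(o) = 5 + o (P(o) = (1 + o) + 4 = 5 + o)
(-294490 + 312118) + ((-142 - 123)/(-86 + 16) + P(2)*(-118)) = (-294490 + 312118) + ((-142 - 123)/(-86 + 16) + (5 + 2)*(-118)) = 17628 + (-265/(-70) + 7*(-118)) = 17628 + (-265*(-1/70) - 826) = 17628 + (53/14 - 826) = 17628 - 11511/14 = 235281/14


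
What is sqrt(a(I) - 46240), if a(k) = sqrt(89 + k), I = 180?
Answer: sqrt(-46240 + sqrt(269)) ≈ 215.0*I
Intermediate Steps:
sqrt(a(I) - 46240) = sqrt(sqrt(89 + 180) - 46240) = sqrt(sqrt(269) - 46240) = sqrt(-46240 + sqrt(269))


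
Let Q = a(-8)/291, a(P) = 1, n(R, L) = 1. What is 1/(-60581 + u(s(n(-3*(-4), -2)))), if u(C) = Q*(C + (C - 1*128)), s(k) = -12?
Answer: -291/17629223 ≈ -1.6507e-5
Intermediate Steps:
Q = 1/291 ≈ 0.0034364
u(C) = -128/291 + 2*C/291 (u(C) = (C + (C - 1*128))/291 = (C + (C - 128))/291 = (C + (-128 + C))/291 = (-128 + 2*C)/291 = -128/291 + 2*C/291)
1/(-60581 + u(s(n(-3*(-4), -2)))) = 1/(-60581 + (-128/291 + (2/291)*(-12))) = 1/(-60581 + (-128/291 - 8/97)) = 1/(-60581 - 152/291) = 1/(-17629223/291) = -291/17629223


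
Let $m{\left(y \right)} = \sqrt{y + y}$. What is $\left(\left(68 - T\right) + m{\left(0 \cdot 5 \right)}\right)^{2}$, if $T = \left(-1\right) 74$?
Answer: $20164$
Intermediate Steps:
$m{\left(y \right)} = \sqrt{2} \sqrt{y}$ ($m{\left(y \right)} = \sqrt{2 y} = \sqrt{2} \sqrt{y}$)
$T = -74$
$\left(\left(68 - T\right) + m{\left(0 \cdot 5 \right)}\right)^{2} = \left(\left(68 - -74\right) + \sqrt{2} \sqrt{0 \cdot 5}\right)^{2} = \left(\left(68 + 74\right) + \sqrt{2} \sqrt{0}\right)^{2} = \left(142 + \sqrt{2} \cdot 0\right)^{2} = \left(142 + 0\right)^{2} = 142^{2} = 20164$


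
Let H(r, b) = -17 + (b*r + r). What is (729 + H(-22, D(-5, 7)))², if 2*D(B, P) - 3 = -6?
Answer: 522729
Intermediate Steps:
D(B, P) = -3/2 (D(B, P) = 3/2 + (½)*(-6) = 3/2 - 3 = -3/2)
H(r, b) = -17 + r + b*r (H(r, b) = -17 + (r + b*r) = -17 + r + b*r)
(729 + H(-22, D(-5, 7)))² = (729 + (-17 - 22 - 3/2*(-22)))² = (729 + (-17 - 22 + 33))² = (729 - 6)² = 723² = 522729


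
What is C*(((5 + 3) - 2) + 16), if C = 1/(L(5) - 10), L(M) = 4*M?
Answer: 11/5 ≈ 2.2000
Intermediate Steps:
C = ⅒ (C = 1/(4*5 - 10) = 1/(20 - 10) = 1/10 = ⅒ ≈ 0.10000)
C*(((5 + 3) - 2) + 16) = (((5 + 3) - 2) + 16)/10 = ((8 - 2) + 16)/10 = (6 + 16)/10 = (⅒)*22 = 11/5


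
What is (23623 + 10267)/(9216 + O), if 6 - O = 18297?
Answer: -6778/1815 ≈ -3.7344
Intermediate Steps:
O = -18291 (O = 6 - 1*18297 = 6 - 18297 = -18291)
(23623 + 10267)/(9216 + O) = (23623 + 10267)/(9216 - 18291) = 33890/(-9075) = 33890*(-1/9075) = -6778/1815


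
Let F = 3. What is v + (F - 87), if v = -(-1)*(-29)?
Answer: -113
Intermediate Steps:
v = -29 (v = -1*29 = -29)
v + (F - 87) = -29 + (3 - 87) = -29 - 84 = -113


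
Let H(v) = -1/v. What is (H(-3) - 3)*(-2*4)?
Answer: 64/3 ≈ 21.333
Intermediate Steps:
(H(-3) - 3)*(-2*4) = (-1/(-3) - 3)*(-2*4) = (-1*(-⅓) - 3)*(-8) = (⅓ - 3)*(-8) = -8/3*(-8) = 64/3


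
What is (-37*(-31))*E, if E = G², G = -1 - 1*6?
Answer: 56203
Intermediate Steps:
G = -7 (G = -1 - 6 = -7)
E = 49 (E = (-7)² = 49)
(-37*(-31))*E = -37*(-31)*49 = 1147*49 = 56203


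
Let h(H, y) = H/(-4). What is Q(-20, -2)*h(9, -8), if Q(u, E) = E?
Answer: 9/2 ≈ 4.5000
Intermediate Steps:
h(H, y) = -H/4 (h(H, y) = H*(-¼) = -H/4)
Q(-20, -2)*h(9, -8) = -(-1)*9/2 = -2*(-9/4) = 9/2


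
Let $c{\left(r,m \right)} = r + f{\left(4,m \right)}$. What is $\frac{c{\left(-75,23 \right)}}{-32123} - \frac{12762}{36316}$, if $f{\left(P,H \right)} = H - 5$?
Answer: $- \frac{29134551}{83327062} \approx -0.34964$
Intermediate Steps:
$f{\left(P,H \right)} = -5 + H$ ($f{\left(P,H \right)} = H - 5 = -5 + H$)
$c{\left(r,m \right)} = -5 + m + r$ ($c{\left(r,m \right)} = r + \left(-5 + m\right) = -5 + m + r$)
$\frac{c{\left(-75,23 \right)}}{-32123} - \frac{12762}{36316} = \frac{-5 + 23 - 75}{-32123} - \frac{12762}{36316} = \left(-57\right) \left(- \frac{1}{32123}\right) - \frac{6381}{18158} = \frac{57}{32123} - \frac{6381}{18158} = - \frac{29134551}{83327062}$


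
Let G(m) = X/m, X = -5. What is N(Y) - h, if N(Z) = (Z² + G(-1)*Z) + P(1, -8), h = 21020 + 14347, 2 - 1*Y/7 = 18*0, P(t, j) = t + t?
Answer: -35099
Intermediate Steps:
P(t, j) = 2*t
Y = 14 (Y = 14 - 126*0 = 14 - 7*0 = 14 + 0 = 14)
G(m) = -5/m
h = 35367
N(Z) = 2 + Z² + 5*Z (N(Z) = (Z² + (-5/(-1))*Z) + 2*1 = (Z² + (-5*(-1))*Z) + 2 = (Z² + 5*Z) + 2 = 2 + Z² + 5*Z)
N(Y) - h = (2 + 14² + 5*14) - 1*35367 = (2 + 196 + 70) - 35367 = 268 - 35367 = -35099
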